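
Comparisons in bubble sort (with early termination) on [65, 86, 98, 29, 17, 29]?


Algorithm: bubble sort (with early termination)
Input: [65, 86, 98, 29, 17, 29]
Sorted: [17, 29, 29, 65, 86, 98]

15


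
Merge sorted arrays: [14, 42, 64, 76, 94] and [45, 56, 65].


Take 14 from A
Take 42 from A
Take 45 from B
Take 56 from B
Take 64 from A
Take 65 from B

Merged: [14, 42, 45, 56, 64, 65, 76, 94]


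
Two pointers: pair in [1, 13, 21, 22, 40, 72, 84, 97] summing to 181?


lo=0(1)+hi=7(97)=98
lo=1(13)+hi=7(97)=110
lo=2(21)+hi=7(97)=118
lo=3(22)+hi=7(97)=119
lo=4(40)+hi=7(97)=137
lo=5(72)+hi=7(97)=169
lo=6(84)+hi=7(97)=181

Yes: 84+97=181


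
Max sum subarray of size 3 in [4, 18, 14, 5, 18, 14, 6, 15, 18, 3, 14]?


[0:3]: 36
[1:4]: 37
[2:5]: 37
[3:6]: 37
[4:7]: 38
[5:8]: 35
[6:9]: 39
[7:10]: 36
[8:11]: 35

Max: 39 at [6:9]


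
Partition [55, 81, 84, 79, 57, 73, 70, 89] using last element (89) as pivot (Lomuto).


Pivot: 89
  55 <= 89: advance i (no swap)
  81 <= 89: advance i (no swap)
  84 <= 89: advance i (no swap)
  79 <= 89: advance i (no swap)
  57 <= 89: advance i (no swap)
  73 <= 89: advance i (no swap)
  70 <= 89: advance i (no swap)
Place pivot at 7: [55, 81, 84, 79, 57, 73, 70, 89]

Partitioned: [55, 81, 84, 79, 57, 73, 70, 89]


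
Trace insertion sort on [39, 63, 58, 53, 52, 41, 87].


Initial: [39, 63, 58, 53, 52, 41, 87]
Insert 63: [39, 63, 58, 53, 52, 41, 87]
Insert 58: [39, 58, 63, 53, 52, 41, 87]
Insert 53: [39, 53, 58, 63, 52, 41, 87]
Insert 52: [39, 52, 53, 58, 63, 41, 87]
Insert 41: [39, 41, 52, 53, 58, 63, 87]
Insert 87: [39, 41, 52, 53, 58, 63, 87]

Sorted: [39, 41, 52, 53, 58, 63, 87]


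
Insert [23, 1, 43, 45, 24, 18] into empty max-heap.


Insert 23: [23]
Insert 1: [23, 1]
Insert 43: [43, 1, 23]
Insert 45: [45, 43, 23, 1]
Insert 24: [45, 43, 23, 1, 24]
Insert 18: [45, 43, 23, 1, 24, 18]

Final heap: [45, 43, 23, 1, 24, 18]


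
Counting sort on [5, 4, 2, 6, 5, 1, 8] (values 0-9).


Input: [5, 4, 2, 6, 5, 1, 8]
Counts: [0, 1, 1, 0, 1, 2, 1, 0, 1, 0]

Sorted: [1, 2, 4, 5, 5, 6, 8]


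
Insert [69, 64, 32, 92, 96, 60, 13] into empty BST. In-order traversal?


Insert 69: root
Insert 64: L from 69
Insert 32: L from 69 -> L from 64
Insert 92: R from 69
Insert 96: R from 69 -> R from 92
Insert 60: L from 69 -> L from 64 -> R from 32
Insert 13: L from 69 -> L from 64 -> L from 32

In-order: [13, 32, 60, 64, 69, 92, 96]


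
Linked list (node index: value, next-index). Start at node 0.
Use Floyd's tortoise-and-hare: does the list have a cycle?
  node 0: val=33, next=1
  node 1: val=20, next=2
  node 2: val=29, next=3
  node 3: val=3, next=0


Floyd's tortoise (slow, +1) and hare (fast, +2):
  init: slow=0, fast=0
  step 1: slow=1, fast=2
  step 2: slow=2, fast=0
  step 3: slow=3, fast=2
  step 4: slow=0, fast=0
  slow == fast at node 0: cycle detected

Cycle: yes


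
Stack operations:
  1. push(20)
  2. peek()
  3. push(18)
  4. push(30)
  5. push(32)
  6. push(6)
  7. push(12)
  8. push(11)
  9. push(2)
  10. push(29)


push(20) -> [20]
peek()->20
push(18) -> [20, 18]
push(30) -> [20, 18, 30]
push(32) -> [20, 18, 30, 32]
push(6) -> [20, 18, 30, 32, 6]
push(12) -> [20, 18, 30, 32, 6, 12]
push(11) -> [20, 18, 30, 32, 6, 12, 11]
push(2) -> [20, 18, 30, 32, 6, 12, 11, 2]
push(29) -> [20, 18, 30, 32, 6, 12, 11, 2, 29]

Final stack: [20, 18, 30, 32, 6, 12, 11, 2, 29]


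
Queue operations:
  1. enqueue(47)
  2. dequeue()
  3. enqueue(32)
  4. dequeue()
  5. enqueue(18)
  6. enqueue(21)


enqueue(47) -> [47]
dequeue()->47, []
enqueue(32) -> [32]
dequeue()->32, []
enqueue(18) -> [18]
enqueue(21) -> [18, 21]

Final queue: [18, 21]


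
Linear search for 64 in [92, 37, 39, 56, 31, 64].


i=0: 92!=64
i=1: 37!=64
i=2: 39!=64
i=3: 56!=64
i=4: 31!=64
i=5: 64==64 found!

Found at 5, 6 comps


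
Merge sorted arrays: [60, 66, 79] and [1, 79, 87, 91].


Take 1 from B
Take 60 from A
Take 66 from A
Take 79 from A

Merged: [1, 60, 66, 79, 79, 87, 91]


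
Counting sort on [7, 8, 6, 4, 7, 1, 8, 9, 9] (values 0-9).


Input: [7, 8, 6, 4, 7, 1, 8, 9, 9]
Counts: [0, 1, 0, 0, 1, 0, 1, 2, 2, 2]

Sorted: [1, 4, 6, 7, 7, 8, 8, 9, 9]


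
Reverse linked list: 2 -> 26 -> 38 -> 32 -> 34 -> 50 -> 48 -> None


Step 1: curr=2, set curr.next=prev(None) | reversed so far: 2
Step 2: curr=26, set curr.next=prev(2) | reversed so far: 26 -> 2
Step 3: curr=38, set curr.next=prev(26) | reversed so far: 38 -> 26 -> 2
Step 4: curr=32, set curr.next=prev(38) | reversed so far: 32 -> 38 -> 26 -> 2
Step 5: curr=34, set curr.next=prev(32) | reversed so far: 34 -> 32 -> 38 -> 26 -> 2
Step 6: curr=50, set curr.next=prev(34) | reversed so far: 50 -> 34 -> 32 -> 38 -> 26 -> 2
Step 7: curr=48, set curr.next=prev(50) | reversed so far: 48 -> 50 -> 34 -> 32 -> 38 -> 26 -> 2

48 -> 50 -> 34 -> 32 -> 38 -> 26 -> 2 -> None


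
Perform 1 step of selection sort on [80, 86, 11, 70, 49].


Initial: [80, 86, 11, 70, 49]
Step 1: min=11 at 2
  Swap: [11, 86, 80, 70, 49]

After 1 step: [11, 86, 80, 70, 49]


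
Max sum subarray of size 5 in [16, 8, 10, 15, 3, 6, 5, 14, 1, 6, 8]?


[0:5]: 52
[1:6]: 42
[2:7]: 39
[3:8]: 43
[4:9]: 29
[5:10]: 32
[6:11]: 34

Max: 52 at [0:5]


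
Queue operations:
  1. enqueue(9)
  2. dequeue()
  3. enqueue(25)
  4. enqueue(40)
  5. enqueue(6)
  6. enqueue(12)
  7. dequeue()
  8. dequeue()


enqueue(9) -> [9]
dequeue()->9, []
enqueue(25) -> [25]
enqueue(40) -> [25, 40]
enqueue(6) -> [25, 40, 6]
enqueue(12) -> [25, 40, 6, 12]
dequeue()->25, [40, 6, 12]
dequeue()->40, [6, 12]

Final queue: [6, 12]


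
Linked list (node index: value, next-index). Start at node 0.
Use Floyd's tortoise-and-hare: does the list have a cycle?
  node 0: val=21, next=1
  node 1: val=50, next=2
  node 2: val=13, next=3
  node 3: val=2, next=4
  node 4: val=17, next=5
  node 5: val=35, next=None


Floyd's tortoise (slow, +1) and hare (fast, +2):
  init: slow=0, fast=0
  step 1: slow=1, fast=2
  step 2: slow=2, fast=4
  step 3: fast 4->5->None, no cycle

Cycle: no


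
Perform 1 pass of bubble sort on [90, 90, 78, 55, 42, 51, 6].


Initial: [90, 90, 78, 55, 42, 51, 6]
Pass 1: [90, 78, 55, 42, 51, 6, 90] (5 swaps)

After 1 pass: [90, 78, 55, 42, 51, 6, 90]


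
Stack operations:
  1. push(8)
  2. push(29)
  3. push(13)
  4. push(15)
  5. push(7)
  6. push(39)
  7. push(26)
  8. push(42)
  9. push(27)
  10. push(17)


push(8) -> [8]
push(29) -> [8, 29]
push(13) -> [8, 29, 13]
push(15) -> [8, 29, 13, 15]
push(7) -> [8, 29, 13, 15, 7]
push(39) -> [8, 29, 13, 15, 7, 39]
push(26) -> [8, 29, 13, 15, 7, 39, 26]
push(42) -> [8, 29, 13, 15, 7, 39, 26, 42]
push(27) -> [8, 29, 13, 15, 7, 39, 26, 42, 27]
push(17) -> [8, 29, 13, 15, 7, 39, 26, 42, 27, 17]

Final stack: [8, 29, 13, 15, 7, 39, 26, 42, 27, 17]


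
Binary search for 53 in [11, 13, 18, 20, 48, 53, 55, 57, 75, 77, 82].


Step 1: lo=0, hi=10, mid=5, val=53

Found at index 5


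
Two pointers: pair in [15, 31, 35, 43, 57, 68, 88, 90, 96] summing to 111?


lo=0(15)+hi=8(96)=111

Yes: 15+96=111


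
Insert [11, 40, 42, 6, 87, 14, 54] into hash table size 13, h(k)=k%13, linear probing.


Insert 11: h=11 -> slot 11
Insert 40: h=1 -> slot 1
Insert 42: h=3 -> slot 3
Insert 6: h=6 -> slot 6
Insert 87: h=9 -> slot 9
Insert 14: h=1, 1 probes -> slot 2
Insert 54: h=2, 2 probes -> slot 4

Table: [None, 40, 14, 42, 54, None, 6, None, None, 87, None, 11, None]


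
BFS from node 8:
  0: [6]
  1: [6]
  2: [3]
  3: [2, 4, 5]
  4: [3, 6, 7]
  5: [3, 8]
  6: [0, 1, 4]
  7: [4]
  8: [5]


Visit 8, enqueue [5]
Visit 5, enqueue [3]
Visit 3, enqueue [2, 4]
Visit 2, enqueue []
Visit 4, enqueue [6, 7]
Visit 6, enqueue [0, 1]
Visit 7, enqueue []
Visit 0, enqueue []
Visit 1, enqueue []

BFS order: [8, 5, 3, 2, 4, 6, 7, 0, 1]


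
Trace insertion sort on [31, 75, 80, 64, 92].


Initial: [31, 75, 80, 64, 92]
Insert 75: [31, 75, 80, 64, 92]
Insert 80: [31, 75, 80, 64, 92]
Insert 64: [31, 64, 75, 80, 92]
Insert 92: [31, 64, 75, 80, 92]

Sorted: [31, 64, 75, 80, 92]


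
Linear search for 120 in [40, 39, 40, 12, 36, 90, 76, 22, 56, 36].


i=0: 40!=120
i=1: 39!=120
i=2: 40!=120
i=3: 12!=120
i=4: 36!=120
i=5: 90!=120
i=6: 76!=120
i=7: 22!=120
i=8: 56!=120
i=9: 36!=120

Not found, 10 comps


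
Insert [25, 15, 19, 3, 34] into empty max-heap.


Insert 25: [25]
Insert 15: [25, 15]
Insert 19: [25, 15, 19]
Insert 3: [25, 15, 19, 3]
Insert 34: [34, 25, 19, 3, 15]

Final heap: [34, 25, 19, 3, 15]


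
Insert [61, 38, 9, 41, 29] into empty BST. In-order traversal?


Insert 61: root
Insert 38: L from 61
Insert 9: L from 61 -> L from 38
Insert 41: L from 61 -> R from 38
Insert 29: L from 61 -> L from 38 -> R from 9

In-order: [9, 29, 38, 41, 61]


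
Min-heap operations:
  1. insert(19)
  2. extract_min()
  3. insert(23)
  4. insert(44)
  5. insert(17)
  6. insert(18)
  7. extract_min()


insert(19) -> [19]
extract_min()->19, []
insert(23) -> [23]
insert(44) -> [23, 44]
insert(17) -> [17, 44, 23]
insert(18) -> [17, 18, 23, 44]
extract_min()->17, [18, 44, 23]

Final heap: [18, 44, 23]


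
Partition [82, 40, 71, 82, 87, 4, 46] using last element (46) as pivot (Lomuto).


Pivot: 46
  40 <= 46: swap -> [40, 82, 71, 82, 87, 4, 46]
  4 <= 46: swap -> [40, 4, 71, 82, 87, 82, 46]
Place pivot at 2: [40, 4, 46, 82, 87, 82, 71]

Partitioned: [40, 4, 46, 82, 87, 82, 71]


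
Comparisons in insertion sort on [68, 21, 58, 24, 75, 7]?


Algorithm: insertion sort
Input: [68, 21, 58, 24, 75, 7]
Sorted: [7, 21, 24, 58, 68, 75]

12


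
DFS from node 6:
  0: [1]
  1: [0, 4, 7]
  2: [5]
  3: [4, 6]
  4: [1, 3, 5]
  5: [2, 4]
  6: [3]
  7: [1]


Visit 6, push [3]
Visit 3, push [4]
Visit 4, push [5, 1]
Visit 1, push [7, 0]
Visit 0, push []
Visit 7, push []
Visit 5, push [2]
Visit 2, push []

DFS order: [6, 3, 4, 1, 0, 7, 5, 2]


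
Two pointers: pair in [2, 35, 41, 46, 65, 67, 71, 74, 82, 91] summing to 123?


lo=0(2)+hi=9(91)=93
lo=1(35)+hi=9(91)=126
lo=1(35)+hi=8(82)=117
lo=2(41)+hi=8(82)=123

Yes: 41+82=123


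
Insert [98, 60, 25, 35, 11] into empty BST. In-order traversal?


Insert 98: root
Insert 60: L from 98
Insert 25: L from 98 -> L from 60
Insert 35: L from 98 -> L from 60 -> R from 25
Insert 11: L from 98 -> L from 60 -> L from 25

In-order: [11, 25, 35, 60, 98]


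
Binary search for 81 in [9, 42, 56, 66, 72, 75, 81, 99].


Step 1: lo=0, hi=7, mid=3, val=66
Step 2: lo=4, hi=7, mid=5, val=75
Step 3: lo=6, hi=7, mid=6, val=81

Found at index 6


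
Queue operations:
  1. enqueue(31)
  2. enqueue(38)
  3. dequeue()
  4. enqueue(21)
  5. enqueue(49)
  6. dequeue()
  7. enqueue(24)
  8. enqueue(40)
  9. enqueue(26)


enqueue(31) -> [31]
enqueue(38) -> [31, 38]
dequeue()->31, [38]
enqueue(21) -> [38, 21]
enqueue(49) -> [38, 21, 49]
dequeue()->38, [21, 49]
enqueue(24) -> [21, 49, 24]
enqueue(40) -> [21, 49, 24, 40]
enqueue(26) -> [21, 49, 24, 40, 26]

Final queue: [21, 49, 24, 40, 26]


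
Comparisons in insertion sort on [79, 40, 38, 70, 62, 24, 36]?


Algorithm: insertion sort
Input: [79, 40, 38, 70, 62, 24, 36]
Sorted: [24, 36, 38, 40, 62, 70, 79]

19


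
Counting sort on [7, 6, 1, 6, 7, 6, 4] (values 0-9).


Input: [7, 6, 1, 6, 7, 6, 4]
Counts: [0, 1, 0, 0, 1, 0, 3, 2, 0, 0]

Sorted: [1, 4, 6, 6, 6, 7, 7]


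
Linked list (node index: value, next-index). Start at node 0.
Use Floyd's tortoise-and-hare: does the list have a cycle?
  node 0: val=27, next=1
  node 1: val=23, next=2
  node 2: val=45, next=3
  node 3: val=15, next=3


Floyd's tortoise (slow, +1) and hare (fast, +2):
  init: slow=0, fast=0
  step 1: slow=1, fast=2
  step 2: slow=2, fast=3
  step 3: slow=3, fast=3
  slow == fast at node 3: cycle detected

Cycle: yes


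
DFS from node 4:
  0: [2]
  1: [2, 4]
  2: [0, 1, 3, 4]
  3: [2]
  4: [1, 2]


Visit 4, push [2, 1]
Visit 1, push [2]
Visit 2, push [3, 0]
Visit 0, push []
Visit 3, push []

DFS order: [4, 1, 2, 0, 3]


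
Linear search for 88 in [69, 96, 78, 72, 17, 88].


i=0: 69!=88
i=1: 96!=88
i=2: 78!=88
i=3: 72!=88
i=4: 17!=88
i=5: 88==88 found!

Found at 5, 6 comps


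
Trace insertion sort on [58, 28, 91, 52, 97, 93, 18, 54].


Initial: [58, 28, 91, 52, 97, 93, 18, 54]
Insert 28: [28, 58, 91, 52, 97, 93, 18, 54]
Insert 91: [28, 58, 91, 52, 97, 93, 18, 54]
Insert 52: [28, 52, 58, 91, 97, 93, 18, 54]
Insert 97: [28, 52, 58, 91, 97, 93, 18, 54]
Insert 93: [28, 52, 58, 91, 93, 97, 18, 54]
Insert 18: [18, 28, 52, 58, 91, 93, 97, 54]
Insert 54: [18, 28, 52, 54, 58, 91, 93, 97]

Sorted: [18, 28, 52, 54, 58, 91, 93, 97]


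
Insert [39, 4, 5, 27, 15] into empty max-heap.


Insert 39: [39]
Insert 4: [39, 4]
Insert 5: [39, 4, 5]
Insert 27: [39, 27, 5, 4]
Insert 15: [39, 27, 5, 4, 15]

Final heap: [39, 27, 5, 4, 15]


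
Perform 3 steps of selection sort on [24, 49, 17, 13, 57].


Initial: [24, 49, 17, 13, 57]
Step 1: min=13 at 3
  Swap: [13, 49, 17, 24, 57]
Step 2: min=17 at 2
  Swap: [13, 17, 49, 24, 57]
Step 3: min=24 at 3
  Swap: [13, 17, 24, 49, 57]

After 3 steps: [13, 17, 24, 49, 57]


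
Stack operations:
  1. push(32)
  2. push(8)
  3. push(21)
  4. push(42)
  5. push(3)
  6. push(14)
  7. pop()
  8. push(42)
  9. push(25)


push(32) -> [32]
push(8) -> [32, 8]
push(21) -> [32, 8, 21]
push(42) -> [32, 8, 21, 42]
push(3) -> [32, 8, 21, 42, 3]
push(14) -> [32, 8, 21, 42, 3, 14]
pop()->14, [32, 8, 21, 42, 3]
push(42) -> [32, 8, 21, 42, 3, 42]
push(25) -> [32, 8, 21, 42, 3, 42, 25]

Final stack: [32, 8, 21, 42, 3, 42, 25]


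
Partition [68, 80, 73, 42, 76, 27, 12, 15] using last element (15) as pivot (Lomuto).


Pivot: 15
  12 <= 15: swap -> [12, 80, 73, 42, 76, 27, 68, 15]
Place pivot at 1: [12, 15, 73, 42, 76, 27, 68, 80]

Partitioned: [12, 15, 73, 42, 76, 27, 68, 80]


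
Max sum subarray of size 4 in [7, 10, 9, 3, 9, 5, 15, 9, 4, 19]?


[0:4]: 29
[1:5]: 31
[2:6]: 26
[3:7]: 32
[4:8]: 38
[5:9]: 33
[6:10]: 47

Max: 47 at [6:10]


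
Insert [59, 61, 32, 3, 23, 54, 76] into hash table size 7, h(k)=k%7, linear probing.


Insert 59: h=3 -> slot 3
Insert 61: h=5 -> slot 5
Insert 32: h=4 -> slot 4
Insert 3: h=3, 3 probes -> slot 6
Insert 23: h=2 -> slot 2
Insert 54: h=5, 2 probes -> slot 0
Insert 76: h=6, 2 probes -> slot 1

Table: [54, 76, 23, 59, 32, 61, 3]


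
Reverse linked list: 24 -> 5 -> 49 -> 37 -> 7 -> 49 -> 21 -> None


Step 1: curr=24, set curr.next=prev(None) | reversed so far: 24
Step 2: curr=5, set curr.next=prev(24) | reversed so far: 5 -> 24
Step 3: curr=49, set curr.next=prev(5) | reversed so far: 49 -> 5 -> 24
Step 4: curr=37, set curr.next=prev(49) | reversed so far: 37 -> 49 -> 5 -> 24
Step 5: curr=7, set curr.next=prev(37) | reversed so far: 7 -> 37 -> 49 -> 5 -> 24
Step 6: curr=49, set curr.next=prev(7) | reversed so far: 49 -> 7 -> 37 -> 49 -> 5 -> 24
Step 7: curr=21, set curr.next=prev(49) | reversed so far: 21 -> 49 -> 7 -> 37 -> 49 -> 5 -> 24

21 -> 49 -> 7 -> 37 -> 49 -> 5 -> 24 -> None


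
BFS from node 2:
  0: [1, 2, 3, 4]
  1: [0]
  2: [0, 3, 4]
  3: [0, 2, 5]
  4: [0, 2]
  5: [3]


Visit 2, enqueue [0, 3, 4]
Visit 0, enqueue [1]
Visit 3, enqueue [5]
Visit 4, enqueue []
Visit 1, enqueue []
Visit 5, enqueue []

BFS order: [2, 0, 3, 4, 1, 5]


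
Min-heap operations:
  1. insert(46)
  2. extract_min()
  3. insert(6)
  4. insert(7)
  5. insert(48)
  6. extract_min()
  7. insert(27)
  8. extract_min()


insert(46) -> [46]
extract_min()->46, []
insert(6) -> [6]
insert(7) -> [6, 7]
insert(48) -> [6, 7, 48]
extract_min()->6, [7, 48]
insert(27) -> [7, 48, 27]
extract_min()->7, [27, 48]

Final heap: [27, 48]


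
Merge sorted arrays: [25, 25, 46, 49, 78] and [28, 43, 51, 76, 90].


Take 25 from A
Take 25 from A
Take 28 from B
Take 43 from B
Take 46 from A
Take 49 from A
Take 51 from B
Take 76 from B
Take 78 from A

Merged: [25, 25, 28, 43, 46, 49, 51, 76, 78, 90]


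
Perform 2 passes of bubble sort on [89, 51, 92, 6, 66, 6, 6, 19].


Initial: [89, 51, 92, 6, 66, 6, 6, 19]
Pass 1: [51, 89, 6, 66, 6, 6, 19, 92] (6 swaps)
Pass 2: [51, 6, 66, 6, 6, 19, 89, 92] (5 swaps)

After 2 passes: [51, 6, 66, 6, 6, 19, 89, 92]


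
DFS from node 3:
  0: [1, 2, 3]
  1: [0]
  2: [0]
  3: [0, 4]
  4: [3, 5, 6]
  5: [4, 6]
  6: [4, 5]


Visit 3, push [4, 0]
Visit 0, push [2, 1]
Visit 1, push []
Visit 2, push []
Visit 4, push [6, 5]
Visit 5, push [6]
Visit 6, push []

DFS order: [3, 0, 1, 2, 4, 5, 6]


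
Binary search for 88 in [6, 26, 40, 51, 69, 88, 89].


Step 1: lo=0, hi=6, mid=3, val=51
Step 2: lo=4, hi=6, mid=5, val=88

Found at index 5


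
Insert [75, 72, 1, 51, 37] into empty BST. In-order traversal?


Insert 75: root
Insert 72: L from 75
Insert 1: L from 75 -> L from 72
Insert 51: L from 75 -> L from 72 -> R from 1
Insert 37: L from 75 -> L from 72 -> R from 1 -> L from 51

In-order: [1, 37, 51, 72, 75]


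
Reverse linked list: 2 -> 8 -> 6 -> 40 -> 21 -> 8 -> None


Step 1: curr=2, set curr.next=prev(None) | reversed so far: 2
Step 2: curr=8, set curr.next=prev(2) | reversed so far: 8 -> 2
Step 3: curr=6, set curr.next=prev(8) | reversed so far: 6 -> 8 -> 2
Step 4: curr=40, set curr.next=prev(6) | reversed so far: 40 -> 6 -> 8 -> 2
Step 5: curr=21, set curr.next=prev(40) | reversed so far: 21 -> 40 -> 6 -> 8 -> 2
Step 6: curr=8, set curr.next=prev(21) | reversed so far: 8 -> 21 -> 40 -> 6 -> 8 -> 2

8 -> 21 -> 40 -> 6 -> 8 -> 2 -> None


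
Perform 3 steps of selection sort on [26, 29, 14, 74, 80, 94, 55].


Initial: [26, 29, 14, 74, 80, 94, 55]
Step 1: min=14 at 2
  Swap: [14, 29, 26, 74, 80, 94, 55]
Step 2: min=26 at 2
  Swap: [14, 26, 29, 74, 80, 94, 55]
Step 3: min=29 at 2
  Swap: [14, 26, 29, 74, 80, 94, 55]

After 3 steps: [14, 26, 29, 74, 80, 94, 55]


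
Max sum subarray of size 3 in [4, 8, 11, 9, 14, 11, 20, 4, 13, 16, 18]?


[0:3]: 23
[1:4]: 28
[2:5]: 34
[3:6]: 34
[4:7]: 45
[5:8]: 35
[6:9]: 37
[7:10]: 33
[8:11]: 47

Max: 47 at [8:11]


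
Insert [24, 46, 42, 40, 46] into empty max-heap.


Insert 24: [24]
Insert 46: [46, 24]
Insert 42: [46, 24, 42]
Insert 40: [46, 40, 42, 24]
Insert 46: [46, 46, 42, 24, 40]

Final heap: [46, 46, 42, 24, 40]


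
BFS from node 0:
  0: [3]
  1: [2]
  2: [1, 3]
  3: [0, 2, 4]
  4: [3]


Visit 0, enqueue [3]
Visit 3, enqueue [2, 4]
Visit 2, enqueue [1]
Visit 4, enqueue []
Visit 1, enqueue []

BFS order: [0, 3, 2, 4, 1]


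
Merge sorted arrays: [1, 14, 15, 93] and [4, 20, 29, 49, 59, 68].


Take 1 from A
Take 4 from B
Take 14 from A
Take 15 from A
Take 20 from B
Take 29 from B
Take 49 from B
Take 59 from B
Take 68 from B

Merged: [1, 4, 14, 15, 20, 29, 49, 59, 68, 93]


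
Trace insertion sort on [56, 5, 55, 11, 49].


Initial: [56, 5, 55, 11, 49]
Insert 5: [5, 56, 55, 11, 49]
Insert 55: [5, 55, 56, 11, 49]
Insert 11: [5, 11, 55, 56, 49]
Insert 49: [5, 11, 49, 55, 56]

Sorted: [5, 11, 49, 55, 56]


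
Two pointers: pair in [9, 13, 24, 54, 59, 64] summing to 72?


lo=0(9)+hi=5(64)=73
lo=0(9)+hi=4(59)=68
lo=1(13)+hi=4(59)=72

Yes: 13+59=72


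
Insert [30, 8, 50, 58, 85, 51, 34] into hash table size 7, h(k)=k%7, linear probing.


Insert 30: h=2 -> slot 2
Insert 8: h=1 -> slot 1
Insert 50: h=1, 2 probes -> slot 3
Insert 58: h=2, 2 probes -> slot 4
Insert 85: h=1, 4 probes -> slot 5
Insert 51: h=2, 4 probes -> slot 6
Insert 34: h=6, 1 probes -> slot 0

Table: [34, 8, 30, 50, 58, 85, 51]


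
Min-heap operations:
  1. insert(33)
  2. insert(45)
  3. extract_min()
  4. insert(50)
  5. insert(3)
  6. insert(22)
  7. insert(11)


insert(33) -> [33]
insert(45) -> [33, 45]
extract_min()->33, [45]
insert(50) -> [45, 50]
insert(3) -> [3, 50, 45]
insert(22) -> [3, 22, 45, 50]
insert(11) -> [3, 11, 45, 50, 22]

Final heap: [3, 11, 45, 50, 22]


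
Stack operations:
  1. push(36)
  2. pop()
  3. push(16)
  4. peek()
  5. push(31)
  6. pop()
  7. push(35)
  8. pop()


push(36) -> [36]
pop()->36, []
push(16) -> [16]
peek()->16
push(31) -> [16, 31]
pop()->31, [16]
push(35) -> [16, 35]
pop()->35, [16]

Final stack: [16]


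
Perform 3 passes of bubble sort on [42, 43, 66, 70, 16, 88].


Initial: [42, 43, 66, 70, 16, 88]
Pass 1: [42, 43, 66, 16, 70, 88] (1 swaps)
Pass 2: [42, 43, 16, 66, 70, 88] (1 swaps)
Pass 3: [42, 16, 43, 66, 70, 88] (1 swaps)

After 3 passes: [42, 16, 43, 66, 70, 88]


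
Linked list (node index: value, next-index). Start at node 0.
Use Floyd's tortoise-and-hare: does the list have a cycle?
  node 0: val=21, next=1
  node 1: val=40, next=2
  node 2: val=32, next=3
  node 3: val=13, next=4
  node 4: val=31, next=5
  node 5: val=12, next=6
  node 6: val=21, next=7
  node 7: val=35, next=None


Floyd's tortoise (slow, +1) and hare (fast, +2):
  init: slow=0, fast=0
  step 1: slow=1, fast=2
  step 2: slow=2, fast=4
  step 3: slow=3, fast=6
  step 4: fast 6->7->None, no cycle

Cycle: no


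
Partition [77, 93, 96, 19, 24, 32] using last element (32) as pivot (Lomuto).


Pivot: 32
  19 <= 32: swap -> [19, 93, 96, 77, 24, 32]
  24 <= 32: swap -> [19, 24, 96, 77, 93, 32]
Place pivot at 2: [19, 24, 32, 77, 93, 96]

Partitioned: [19, 24, 32, 77, 93, 96]


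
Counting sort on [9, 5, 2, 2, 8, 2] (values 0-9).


Input: [9, 5, 2, 2, 8, 2]
Counts: [0, 0, 3, 0, 0, 1, 0, 0, 1, 1]

Sorted: [2, 2, 2, 5, 8, 9]


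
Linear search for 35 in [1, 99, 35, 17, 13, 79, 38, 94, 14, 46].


i=0: 1!=35
i=1: 99!=35
i=2: 35==35 found!

Found at 2, 3 comps


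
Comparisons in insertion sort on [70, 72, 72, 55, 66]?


Algorithm: insertion sort
Input: [70, 72, 72, 55, 66]
Sorted: [55, 66, 70, 72, 72]

9


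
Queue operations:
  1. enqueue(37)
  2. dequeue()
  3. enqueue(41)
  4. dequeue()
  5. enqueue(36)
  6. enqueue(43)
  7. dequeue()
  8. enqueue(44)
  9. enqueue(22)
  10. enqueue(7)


enqueue(37) -> [37]
dequeue()->37, []
enqueue(41) -> [41]
dequeue()->41, []
enqueue(36) -> [36]
enqueue(43) -> [36, 43]
dequeue()->36, [43]
enqueue(44) -> [43, 44]
enqueue(22) -> [43, 44, 22]
enqueue(7) -> [43, 44, 22, 7]

Final queue: [43, 44, 22, 7]


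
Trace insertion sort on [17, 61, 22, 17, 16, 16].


Initial: [17, 61, 22, 17, 16, 16]
Insert 61: [17, 61, 22, 17, 16, 16]
Insert 22: [17, 22, 61, 17, 16, 16]
Insert 17: [17, 17, 22, 61, 16, 16]
Insert 16: [16, 17, 17, 22, 61, 16]
Insert 16: [16, 16, 17, 17, 22, 61]

Sorted: [16, 16, 17, 17, 22, 61]


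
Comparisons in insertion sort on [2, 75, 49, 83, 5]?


Algorithm: insertion sort
Input: [2, 75, 49, 83, 5]
Sorted: [2, 5, 49, 75, 83]

8


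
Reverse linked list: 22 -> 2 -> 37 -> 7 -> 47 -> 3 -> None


Step 1: curr=22, set curr.next=prev(None) | reversed so far: 22
Step 2: curr=2, set curr.next=prev(22) | reversed so far: 2 -> 22
Step 3: curr=37, set curr.next=prev(2) | reversed so far: 37 -> 2 -> 22
Step 4: curr=7, set curr.next=prev(37) | reversed so far: 7 -> 37 -> 2 -> 22
Step 5: curr=47, set curr.next=prev(7) | reversed so far: 47 -> 7 -> 37 -> 2 -> 22
Step 6: curr=3, set curr.next=prev(47) | reversed so far: 3 -> 47 -> 7 -> 37 -> 2 -> 22

3 -> 47 -> 7 -> 37 -> 2 -> 22 -> None


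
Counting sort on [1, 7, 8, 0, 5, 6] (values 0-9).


Input: [1, 7, 8, 0, 5, 6]
Counts: [1, 1, 0, 0, 0, 1, 1, 1, 1, 0]

Sorted: [0, 1, 5, 6, 7, 8]


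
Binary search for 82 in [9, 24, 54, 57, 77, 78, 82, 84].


Step 1: lo=0, hi=7, mid=3, val=57
Step 2: lo=4, hi=7, mid=5, val=78
Step 3: lo=6, hi=7, mid=6, val=82

Found at index 6


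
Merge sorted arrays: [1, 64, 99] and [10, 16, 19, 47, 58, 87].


Take 1 from A
Take 10 from B
Take 16 from B
Take 19 from B
Take 47 from B
Take 58 from B
Take 64 from A
Take 87 from B

Merged: [1, 10, 16, 19, 47, 58, 64, 87, 99]


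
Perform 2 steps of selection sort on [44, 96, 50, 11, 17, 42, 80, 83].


Initial: [44, 96, 50, 11, 17, 42, 80, 83]
Step 1: min=11 at 3
  Swap: [11, 96, 50, 44, 17, 42, 80, 83]
Step 2: min=17 at 4
  Swap: [11, 17, 50, 44, 96, 42, 80, 83]

After 2 steps: [11, 17, 50, 44, 96, 42, 80, 83]


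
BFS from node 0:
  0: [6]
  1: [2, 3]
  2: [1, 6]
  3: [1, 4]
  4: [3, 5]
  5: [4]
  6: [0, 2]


Visit 0, enqueue [6]
Visit 6, enqueue [2]
Visit 2, enqueue [1]
Visit 1, enqueue [3]
Visit 3, enqueue [4]
Visit 4, enqueue [5]
Visit 5, enqueue []

BFS order: [0, 6, 2, 1, 3, 4, 5]


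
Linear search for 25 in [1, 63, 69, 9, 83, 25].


i=0: 1!=25
i=1: 63!=25
i=2: 69!=25
i=3: 9!=25
i=4: 83!=25
i=5: 25==25 found!

Found at 5, 6 comps


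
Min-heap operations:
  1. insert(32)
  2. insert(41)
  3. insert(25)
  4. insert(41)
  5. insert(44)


insert(32) -> [32]
insert(41) -> [32, 41]
insert(25) -> [25, 41, 32]
insert(41) -> [25, 41, 32, 41]
insert(44) -> [25, 41, 32, 41, 44]

Final heap: [25, 41, 32, 41, 44]


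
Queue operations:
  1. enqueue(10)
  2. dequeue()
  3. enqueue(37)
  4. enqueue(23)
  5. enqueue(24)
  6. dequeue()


enqueue(10) -> [10]
dequeue()->10, []
enqueue(37) -> [37]
enqueue(23) -> [37, 23]
enqueue(24) -> [37, 23, 24]
dequeue()->37, [23, 24]

Final queue: [23, 24]


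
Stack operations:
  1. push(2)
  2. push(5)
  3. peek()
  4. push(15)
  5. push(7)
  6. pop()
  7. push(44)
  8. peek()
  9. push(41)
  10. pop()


push(2) -> [2]
push(5) -> [2, 5]
peek()->5
push(15) -> [2, 5, 15]
push(7) -> [2, 5, 15, 7]
pop()->7, [2, 5, 15]
push(44) -> [2, 5, 15, 44]
peek()->44
push(41) -> [2, 5, 15, 44, 41]
pop()->41, [2, 5, 15, 44]

Final stack: [2, 5, 15, 44]


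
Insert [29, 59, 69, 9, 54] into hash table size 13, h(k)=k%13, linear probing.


Insert 29: h=3 -> slot 3
Insert 59: h=7 -> slot 7
Insert 69: h=4 -> slot 4
Insert 9: h=9 -> slot 9
Insert 54: h=2 -> slot 2

Table: [None, None, 54, 29, 69, None, None, 59, None, 9, None, None, None]


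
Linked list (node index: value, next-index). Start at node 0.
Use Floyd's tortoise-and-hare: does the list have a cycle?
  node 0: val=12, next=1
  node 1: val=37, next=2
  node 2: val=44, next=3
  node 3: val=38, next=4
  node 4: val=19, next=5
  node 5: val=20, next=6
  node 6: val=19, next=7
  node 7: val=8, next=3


Floyd's tortoise (slow, +1) and hare (fast, +2):
  init: slow=0, fast=0
  step 1: slow=1, fast=2
  step 2: slow=2, fast=4
  step 3: slow=3, fast=6
  step 4: slow=4, fast=3
  step 5: slow=5, fast=5
  slow == fast at node 5: cycle detected

Cycle: yes


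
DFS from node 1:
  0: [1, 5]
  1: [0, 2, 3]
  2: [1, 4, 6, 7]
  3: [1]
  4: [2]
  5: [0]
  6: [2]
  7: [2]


Visit 1, push [3, 2, 0]
Visit 0, push [5]
Visit 5, push []
Visit 2, push [7, 6, 4]
Visit 4, push []
Visit 6, push []
Visit 7, push []
Visit 3, push []

DFS order: [1, 0, 5, 2, 4, 6, 7, 3]


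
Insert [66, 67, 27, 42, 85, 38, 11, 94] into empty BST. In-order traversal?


Insert 66: root
Insert 67: R from 66
Insert 27: L from 66
Insert 42: L from 66 -> R from 27
Insert 85: R from 66 -> R from 67
Insert 38: L from 66 -> R from 27 -> L from 42
Insert 11: L from 66 -> L from 27
Insert 94: R from 66 -> R from 67 -> R from 85

In-order: [11, 27, 38, 42, 66, 67, 85, 94]


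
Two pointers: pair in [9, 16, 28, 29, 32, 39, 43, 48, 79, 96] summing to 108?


lo=0(9)+hi=9(96)=105
lo=1(16)+hi=9(96)=112
lo=1(16)+hi=8(79)=95
lo=2(28)+hi=8(79)=107
lo=3(29)+hi=8(79)=108

Yes: 29+79=108


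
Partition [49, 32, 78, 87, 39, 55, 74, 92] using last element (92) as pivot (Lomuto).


Pivot: 92
  49 <= 92: advance i (no swap)
  32 <= 92: advance i (no swap)
  78 <= 92: advance i (no swap)
  87 <= 92: advance i (no swap)
  39 <= 92: advance i (no swap)
  55 <= 92: advance i (no swap)
  74 <= 92: advance i (no swap)
Place pivot at 7: [49, 32, 78, 87, 39, 55, 74, 92]

Partitioned: [49, 32, 78, 87, 39, 55, 74, 92]


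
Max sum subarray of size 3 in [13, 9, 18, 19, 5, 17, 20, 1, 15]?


[0:3]: 40
[1:4]: 46
[2:5]: 42
[3:6]: 41
[4:7]: 42
[5:8]: 38
[6:9]: 36

Max: 46 at [1:4]


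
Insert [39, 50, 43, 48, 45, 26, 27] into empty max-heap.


Insert 39: [39]
Insert 50: [50, 39]
Insert 43: [50, 39, 43]
Insert 48: [50, 48, 43, 39]
Insert 45: [50, 48, 43, 39, 45]
Insert 26: [50, 48, 43, 39, 45, 26]
Insert 27: [50, 48, 43, 39, 45, 26, 27]

Final heap: [50, 48, 43, 39, 45, 26, 27]


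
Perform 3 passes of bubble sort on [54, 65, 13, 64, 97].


Initial: [54, 65, 13, 64, 97]
Pass 1: [54, 13, 64, 65, 97] (2 swaps)
Pass 2: [13, 54, 64, 65, 97] (1 swaps)
Pass 3: [13, 54, 64, 65, 97] (0 swaps)

After 3 passes: [13, 54, 64, 65, 97]


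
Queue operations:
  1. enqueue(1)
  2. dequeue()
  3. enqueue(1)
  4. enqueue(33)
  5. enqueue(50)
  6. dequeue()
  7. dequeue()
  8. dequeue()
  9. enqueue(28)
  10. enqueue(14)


enqueue(1) -> [1]
dequeue()->1, []
enqueue(1) -> [1]
enqueue(33) -> [1, 33]
enqueue(50) -> [1, 33, 50]
dequeue()->1, [33, 50]
dequeue()->33, [50]
dequeue()->50, []
enqueue(28) -> [28]
enqueue(14) -> [28, 14]

Final queue: [28, 14]


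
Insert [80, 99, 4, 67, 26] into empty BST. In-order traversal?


Insert 80: root
Insert 99: R from 80
Insert 4: L from 80
Insert 67: L from 80 -> R from 4
Insert 26: L from 80 -> R from 4 -> L from 67

In-order: [4, 26, 67, 80, 99]


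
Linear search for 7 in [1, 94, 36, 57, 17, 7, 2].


i=0: 1!=7
i=1: 94!=7
i=2: 36!=7
i=3: 57!=7
i=4: 17!=7
i=5: 7==7 found!

Found at 5, 6 comps


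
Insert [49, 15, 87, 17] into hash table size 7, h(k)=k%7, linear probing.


Insert 49: h=0 -> slot 0
Insert 15: h=1 -> slot 1
Insert 87: h=3 -> slot 3
Insert 17: h=3, 1 probes -> slot 4

Table: [49, 15, None, 87, 17, None, None]


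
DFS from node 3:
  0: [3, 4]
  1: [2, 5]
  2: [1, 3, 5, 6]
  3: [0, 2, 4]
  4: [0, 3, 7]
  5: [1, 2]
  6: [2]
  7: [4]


Visit 3, push [4, 2, 0]
Visit 0, push [4]
Visit 4, push [7]
Visit 7, push []
Visit 2, push [6, 5, 1]
Visit 1, push [5]
Visit 5, push []
Visit 6, push []

DFS order: [3, 0, 4, 7, 2, 1, 5, 6]


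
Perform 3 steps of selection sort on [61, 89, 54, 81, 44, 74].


Initial: [61, 89, 54, 81, 44, 74]
Step 1: min=44 at 4
  Swap: [44, 89, 54, 81, 61, 74]
Step 2: min=54 at 2
  Swap: [44, 54, 89, 81, 61, 74]
Step 3: min=61 at 4
  Swap: [44, 54, 61, 81, 89, 74]

After 3 steps: [44, 54, 61, 81, 89, 74]


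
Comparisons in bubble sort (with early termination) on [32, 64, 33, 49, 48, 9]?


Algorithm: bubble sort (with early termination)
Input: [32, 64, 33, 49, 48, 9]
Sorted: [9, 32, 33, 48, 49, 64]

15


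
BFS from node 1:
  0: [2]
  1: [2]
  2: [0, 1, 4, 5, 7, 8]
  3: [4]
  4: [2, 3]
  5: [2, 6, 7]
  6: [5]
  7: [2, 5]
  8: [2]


Visit 1, enqueue [2]
Visit 2, enqueue [0, 4, 5, 7, 8]
Visit 0, enqueue []
Visit 4, enqueue [3]
Visit 5, enqueue [6]
Visit 7, enqueue []
Visit 8, enqueue []
Visit 3, enqueue []
Visit 6, enqueue []

BFS order: [1, 2, 0, 4, 5, 7, 8, 3, 6]


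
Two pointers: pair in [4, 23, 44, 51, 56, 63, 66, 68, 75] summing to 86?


lo=0(4)+hi=8(75)=79
lo=1(23)+hi=8(75)=98
lo=1(23)+hi=7(68)=91
lo=1(23)+hi=6(66)=89
lo=1(23)+hi=5(63)=86

Yes: 23+63=86


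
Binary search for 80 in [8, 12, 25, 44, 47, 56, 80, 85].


Step 1: lo=0, hi=7, mid=3, val=44
Step 2: lo=4, hi=7, mid=5, val=56
Step 3: lo=6, hi=7, mid=6, val=80

Found at index 6


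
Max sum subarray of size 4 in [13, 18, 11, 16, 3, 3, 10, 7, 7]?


[0:4]: 58
[1:5]: 48
[2:6]: 33
[3:7]: 32
[4:8]: 23
[5:9]: 27

Max: 58 at [0:4]


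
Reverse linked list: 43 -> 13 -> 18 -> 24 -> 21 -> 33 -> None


Step 1: curr=43, set curr.next=prev(None) | reversed so far: 43
Step 2: curr=13, set curr.next=prev(43) | reversed so far: 13 -> 43
Step 3: curr=18, set curr.next=prev(13) | reversed so far: 18 -> 13 -> 43
Step 4: curr=24, set curr.next=prev(18) | reversed so far: 24 -> 18 -> 13 -> 43
Step 5: curr=21, set curr.next=prev(24) | reversed so far: 21 -> 24 -> 18 -> 13 -> 43
Step 6: curr=33, set curr.next=prev(21) | reversed so far: 33 -> 21 -> 24 -> 18 -> 13 -> 43

33 -> 21 -> 24 -> 18 -> 13 -> 43 -> None


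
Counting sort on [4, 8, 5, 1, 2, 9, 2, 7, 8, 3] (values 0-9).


Input: [4, 8, 5, 1, 2, 9, 2, 7, 8, 3]
Counts: [0, 1, 2, 1, 1, 1, 0, 1, 2, 1]

Sorted: [1, 2, 2, 3, 4, 5, 7, 8, 8, 9]


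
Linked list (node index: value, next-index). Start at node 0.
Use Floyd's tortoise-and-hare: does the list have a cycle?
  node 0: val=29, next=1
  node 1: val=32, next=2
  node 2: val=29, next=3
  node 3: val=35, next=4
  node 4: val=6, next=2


Floyd's tortoise (slow, +1) and hare (fast, +2):
  init: slow=0, fast=0
  step 1: slow=1, fast=2
  step 2: slow=2, fast=4
  step 3: slow=3, fast=3
  slow == fast at node 3: cycle detected

Cycle: yes


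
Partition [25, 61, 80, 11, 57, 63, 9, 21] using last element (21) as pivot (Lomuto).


Pivot: 21
  11 <= 21: swap -> [11, 61, 80, 25, 57, 63, 9, 21]
  9 <= 21: swap -> [11, 9, 80, 25, 57, 63, 61, 21]
Place pivot at 2: [11, 9, 21, 25, 57, 63, 61, 80]

Partitioned: [11, 9, 21, 25, 57, 63, 61, 80]


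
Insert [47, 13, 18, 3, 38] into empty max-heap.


Insert 47: [47]
Insert 13: [47, 13]
Insert 18: [47, 13, 18]
Insert 3: [47, 13, 18, 3]
Insert 38: [47, 38, 18, 3, 13]

Final heap: [47, 38, 18, 3, 13]


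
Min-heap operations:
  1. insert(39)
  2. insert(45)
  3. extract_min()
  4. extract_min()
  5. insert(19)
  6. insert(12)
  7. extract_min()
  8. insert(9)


insert(39) -> [39]
insert(45) -> [39, 45]
extract_min()->39, [45]
extract_min()->45, []
insert(19) -> [19]
insert(12) -> [12, 19]
extract_min()->12, [19]
insert(9) -> [9, 19]

Final heap: [9, 19]


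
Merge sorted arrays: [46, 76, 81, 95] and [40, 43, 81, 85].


Take 40 from B
Take 43 from B
Take 46 from A
Take 76 from A
Take 81 from A
Take 81 from B
Take 85 from B

Merged: [40, 43, 46, 76, 81, 81, 85, 95]


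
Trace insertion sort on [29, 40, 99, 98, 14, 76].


Initial: [29, 40, 99, 98, 14, 76]
Insert 40: [29, 40, 99, 98, 14, 76]
Insert 99: [29, 40, 99, 98, 14, 76]
Insert 98: [29, 40, 98, 99, 14, 76]
Insert 14: [14, 29, 40, 98, 99, 76]
Insert 76: [14, 29, 40, 76, 98, 99]

Sorted: [14, 29, 40, 76, 98, 99]


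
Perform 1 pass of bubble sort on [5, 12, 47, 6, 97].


Initial: [5, 12, 47, 6, 97]
Pass 1: [5, 12, 6, 47, 97] (1 swaps)

After 1 pass: [5, 12, 6, 47, 97]


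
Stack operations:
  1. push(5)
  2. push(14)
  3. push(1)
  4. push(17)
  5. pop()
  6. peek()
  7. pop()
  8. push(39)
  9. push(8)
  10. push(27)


push(5) -> [5]
push(14) -> [5, 14]
push(1) -> [5, 14, 1]
push(17) -> [5, 14, 1, 17]
pop()->17, [5, 14, 1]
peek()->1
pop()->1, [5, 14]
push(39) -> [5, 14, 39]
push(8) -> [5, 14, 39, 8]
push(27) -> [5, 14, 39, 8, 27]

Final stack: [5, 14, 39, 8, 27]


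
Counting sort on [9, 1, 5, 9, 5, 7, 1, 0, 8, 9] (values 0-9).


Input: [9, 1, 5, 9, 5, 7, 1, 0, 8, 9]
Counts: [1, 2, 0, 0, 0, 2, 0, 1, 1, 3]

Sorted: [0, 1, 1, 5, 5, 7, 8, 9, 9, 9]


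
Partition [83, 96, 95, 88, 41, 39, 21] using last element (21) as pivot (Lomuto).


Pivot: 21
Place pivot at 0: [21, 96, 95, 88, 41, 39, 83]

Partitioned: [21, 96, 95, 88, 41, 39, 83]


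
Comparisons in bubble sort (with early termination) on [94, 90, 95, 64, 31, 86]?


Algorithm: bubble sort (with early termination)
Input: [94, 90, 95, 64, 31, 86]
Sorted: [31, 64, 86, 90, 94, 95]

15


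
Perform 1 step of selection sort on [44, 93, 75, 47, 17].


Initial: [44, 93, 75, 47, 17]
Step 1: min=17 at 4
  Swap: [17, 93, 75, 47, 44]

After 1 step: [17, 93, 75, 47, 44]


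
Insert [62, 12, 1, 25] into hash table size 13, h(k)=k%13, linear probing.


Insert 62: h=10 -> slot 10
Insert 12: h=12 -> slot 12
Insert 1: h=1 -> slot 1
Insert 25: h=12, 1 probes -> slot 0

Table: [25, 1, None, None, None, None, None, None, None, None, 62, None, 12]


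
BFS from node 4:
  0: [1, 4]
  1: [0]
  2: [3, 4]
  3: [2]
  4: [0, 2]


Visit 4, enqueue [0, 2]
Visit 0, enqueue [1]
Visit 2, enqueue [3]
Visit 1, enqueue []
Visit 3, enqueue []

BFS order: [4, 0, 2, 1, 3]


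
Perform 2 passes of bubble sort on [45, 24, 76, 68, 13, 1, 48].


Initial: [45, 24, 76, 68, 13, 1, 48]
Pass 1: [24, 45, 68, 13, 1, 48, 76] (5 swaps)
Pass 2: [24, 45, 13, 1, 48, 68, 76] (3 swaps)

After 2 passes: [24, 45, 13, 1, 48, 68, 76]


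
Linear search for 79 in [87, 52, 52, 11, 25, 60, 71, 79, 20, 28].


i=0: 87!=79
i=1: 52!=79
i=2: 52!=79
i=3: 11!=79
i=4: 25!=79
i=5: 60!=79
i=6: 71!=79
i=7: 79==79 found!

Found at 7, 8 comps


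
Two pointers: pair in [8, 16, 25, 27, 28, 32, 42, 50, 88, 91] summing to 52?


lo=0(8)+hi=9(91)=99
lo=0(8)+hi=8(88)=96
lo=0(8)+hi=7(50)=58
lo=0(8)+hi=6(42)=50
lo=1(16)+hi=6(42)=58
lo=1(16)+hi=5(32)=48
lo=2(25)+hi=5(32)=57
lo=2(25)+hi=4(28)=53
lo=2(25)+hi=3(27)=52

Yes: 25+27=52


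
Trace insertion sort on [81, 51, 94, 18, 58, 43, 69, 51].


Initial: [81, 51, 94, 18, 58, 43, 69, 51]
Insert 51: [51, 81, 94, 18, 58, 43, 69, 51]
Insert 94: [51, 81, 94, 18, 58, 43, 69, 51]
Insert 18: [18, 51, 81, 94, 58, 43, 69, 51]
Insert 58: [18, 51, 58, 81, 94, 43, 69, 51]
Insert 43: [18, 43, 51, 58, 81, 94, 69, 51]
Insert 69: [18, 43, 51, 58, 69, 81, 94, 51]
Insert 51: [18, 43, 51, 51, 58, 69, 81, 94]

Sorted: [18, 43, 51, 51, 58, 69, 81, 94]


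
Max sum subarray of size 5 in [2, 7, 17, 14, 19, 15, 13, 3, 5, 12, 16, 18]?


[0:5]: 59
[1:6]: 72
[2:7]: 78
[3:8]: 64
[4:9]: 55
[5:10]: 48
[6:11]: 49
[7:12]: 54

Max: 78 at [2:7]


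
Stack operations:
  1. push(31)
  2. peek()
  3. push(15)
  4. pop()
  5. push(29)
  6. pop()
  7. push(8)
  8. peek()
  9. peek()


push(31) -> [31]
peek()->31
push(15) -> [31, 15]
pop()->15, [31]
push(29) -> [31, 29]
pop()->29, [31]
push(8) -> [31, 8]
peek()->8
peek()->8

Final stack: [31, 8]


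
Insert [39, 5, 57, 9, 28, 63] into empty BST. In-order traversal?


Insert 39: root
Insert 5: L from 39
Insert 57: R from 39
Insert 9: L from 39 -> R from 5
Insert 28: L from 39 -> R from 5 -> R from 9
Insert 63: R from 39 -> R from 57

In-order: [5, 9, 28, 39, 57, 63]


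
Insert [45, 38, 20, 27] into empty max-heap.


Insert 45: [45]
Insert 38: [45, 38]
Insert 20: [45, 38, 20]
Insert 27: [45, 38, 20, 27]

Final heap: [45, 38, 20, 27]


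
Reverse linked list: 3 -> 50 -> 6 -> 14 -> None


Step 1: curr=3, set curr.next=prev(None) | reversed so far: 3
Step 2: curr=50, set curr.next=prev(3) | reversed so far: 50 -> 3
Step 3: curr=6, set curr.next=prev(50) | reversed so far: 6 -> 50 -> 3
Step 4: curr=14, set curr.next=prev(6) | reversed so far: 14 -> 6 -> 50 -> 3

14 -> 6 -> 50 -> 3 -> None


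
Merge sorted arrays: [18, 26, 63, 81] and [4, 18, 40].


Take 4 from B
Take 18 from A
Take 18 from B
Take 26 from A
Take 40 from B

Merged: [4, 18, 18, 26, 40, 63, 81]


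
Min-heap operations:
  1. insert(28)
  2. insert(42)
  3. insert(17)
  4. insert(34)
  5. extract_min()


insert(28) -> [28]
insert(42) -> [28, 42]
insert(17) -> [17, 42, 28]
insert(34) -> [17, 34, 28, 42]
extract_min()->17, [28, 34, 42]

Final heap: [28, 34, 42]


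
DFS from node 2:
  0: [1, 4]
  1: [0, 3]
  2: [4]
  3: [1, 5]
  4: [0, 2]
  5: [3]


Visit 2, push [4]
Visit 4, push [0]
Visit 0, push [1]
Visit 1, push [3]
Visit 3, push [5]
Visit 5, push []

DFS order: [2, 4, 0, 1, 3, 5]


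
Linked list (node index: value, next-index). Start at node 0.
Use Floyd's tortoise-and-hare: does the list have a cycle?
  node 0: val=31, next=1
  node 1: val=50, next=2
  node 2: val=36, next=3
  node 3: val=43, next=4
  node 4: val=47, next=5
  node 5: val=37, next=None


Floyd's tortoise (slow, +1) and hare (fast, +2):
  init: slow=0, fast=0
  step 1: slow=1, fast=2
  step 2: slow=2, fast=4
  step 3: fast 4->5->None, no cycle

Cycle: no


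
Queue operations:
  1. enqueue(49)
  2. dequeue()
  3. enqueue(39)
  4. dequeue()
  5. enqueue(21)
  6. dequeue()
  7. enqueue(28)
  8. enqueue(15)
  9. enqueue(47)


enqueue(49) -> [49]
dequeue()->49, []
enqueue(39) -> [39]
dequeue()->39, []
enqueue(21) -> [21]
dequeue()->21, []
enqueue(28) -> [28]
enqueue(15) -> [28, 15]
enqueue(47) -> [28, 15, 47]

Final queue: [28, 15, 47]


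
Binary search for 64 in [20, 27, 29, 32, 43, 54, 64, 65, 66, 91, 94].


Step 1: lo=0, hi=10, mid=5, val=54
Step 2: lo=6, hi=10, mid=8, val=66
Step 3: lo=6, hi=7, mid=6, val=64

Found at index 6


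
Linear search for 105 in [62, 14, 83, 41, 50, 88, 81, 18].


i=0: 62!=105
i=1: 14!=105
i=2: 83!=105
i=3: 41!=105
i=4: 50!=105
i=5: 88!=105
i=6: 81!=105
i=7: 18!=105

Not found, 8 comps
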